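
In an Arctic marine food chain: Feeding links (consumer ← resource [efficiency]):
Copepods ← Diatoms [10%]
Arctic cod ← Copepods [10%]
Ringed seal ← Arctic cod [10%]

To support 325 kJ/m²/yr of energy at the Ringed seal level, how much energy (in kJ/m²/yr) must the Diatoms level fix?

325000 kJ/m²/yr

Cumulative transfer efficiency: 0.1 × 0.1 × 0.1 = 0.001
Diatoms energy = 325 / 0.001 = 325000 kJ/m²/yr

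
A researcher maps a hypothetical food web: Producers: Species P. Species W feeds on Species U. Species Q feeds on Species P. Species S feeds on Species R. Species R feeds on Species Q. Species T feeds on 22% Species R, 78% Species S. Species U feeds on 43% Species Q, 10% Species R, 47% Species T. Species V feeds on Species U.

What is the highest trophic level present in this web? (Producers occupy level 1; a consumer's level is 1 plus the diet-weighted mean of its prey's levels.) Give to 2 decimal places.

5.41

Species Q: 1 + 1 = 2
Species R: 1 + 2 = 3
Species S: 1 + 3 = 4
Species T: 1 + (0.22×3 + 0.78×4) = 4.78
Species U: 1 + (0.43×2 + 0.1×3 + 0.47×4.78) = 4.4066
Species V: 1 + 4.4066 = 5.4066
Species W: 1 + 4.4066 = 5.4066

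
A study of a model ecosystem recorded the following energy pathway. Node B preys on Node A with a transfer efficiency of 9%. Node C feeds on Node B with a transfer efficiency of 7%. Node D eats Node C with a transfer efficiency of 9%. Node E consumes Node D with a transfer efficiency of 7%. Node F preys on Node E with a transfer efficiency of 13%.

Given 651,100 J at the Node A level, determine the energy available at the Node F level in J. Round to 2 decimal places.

Node B: 651100 × 0.09 = 58599 J
Node C: 58599 × 0.07 = 4101.93 J
Node D: 4101.93 × 0.09 = 369.1737 J
Node E: 369.1737 × 0.07 = 25.842159 J
Node F: 25.842159 × 0.13 = 3.35948067 J

3.36 J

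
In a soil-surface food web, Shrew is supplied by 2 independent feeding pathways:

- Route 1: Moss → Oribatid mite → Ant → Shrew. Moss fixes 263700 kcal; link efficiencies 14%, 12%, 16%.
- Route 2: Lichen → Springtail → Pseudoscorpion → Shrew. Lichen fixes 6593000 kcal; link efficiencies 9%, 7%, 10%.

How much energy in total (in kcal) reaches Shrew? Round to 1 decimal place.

Route 1: 263700 × 0.14 × 0.12 × 0.16 = 708.8256 kcal
Route 2: 6593000 × 0.09 × 0.07 × 0.1 = 4153.59 kcal
Total at Shrew: 708.8256 + 4153.59 = 4862.4156 kcal

4862.4 kcal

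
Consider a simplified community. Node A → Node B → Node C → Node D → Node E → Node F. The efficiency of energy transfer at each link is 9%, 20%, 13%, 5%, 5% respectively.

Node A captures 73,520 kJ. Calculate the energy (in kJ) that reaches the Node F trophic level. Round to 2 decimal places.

0.43 kJ

Node B: 73520 × 0.09 = 6616.8 kJ
Node C: 6616.8 × 0.2 = 1323.36 kJ
Node D: 1323.36 × 0.13 = 172.0368 kJ
Node E: 172.0368 × 0.05 = 8.60184 kJ
Node F: 8.60184 × 0.05 = 0.430092 kJ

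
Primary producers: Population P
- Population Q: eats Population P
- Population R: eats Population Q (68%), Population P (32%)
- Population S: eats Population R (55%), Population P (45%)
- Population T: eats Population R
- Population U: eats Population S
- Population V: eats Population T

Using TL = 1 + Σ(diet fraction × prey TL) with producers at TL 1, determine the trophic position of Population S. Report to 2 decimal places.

2.92

Population Q: 1 + 1 = 2
Population R: 1 + (0.68×2 + 0.32×1) = 2.68
Population S: 1 + (0.55×2.68 + 0.45×1) = 2.924
Population T: 1 + 2.68 = 3.68
Population U: 1 + 2.924 = 3.924
Population V: 1 + 3.68 = 4.68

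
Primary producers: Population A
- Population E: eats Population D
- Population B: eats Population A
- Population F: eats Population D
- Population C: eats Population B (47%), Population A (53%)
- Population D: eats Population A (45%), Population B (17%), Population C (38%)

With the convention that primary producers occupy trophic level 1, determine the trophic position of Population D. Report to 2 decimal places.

Population B: 1 + 1 = 2
Population C: 1 + (0.47×2 + 0.53×1) = 2.47
Population D: 1 + (0.45×1 + 0.17×2 + 0.38×2.47) = 2.7286
Population E: 1 + 2.7286 = 3.7286
Population F: 1 + 2.7286 = 3.7286

2.73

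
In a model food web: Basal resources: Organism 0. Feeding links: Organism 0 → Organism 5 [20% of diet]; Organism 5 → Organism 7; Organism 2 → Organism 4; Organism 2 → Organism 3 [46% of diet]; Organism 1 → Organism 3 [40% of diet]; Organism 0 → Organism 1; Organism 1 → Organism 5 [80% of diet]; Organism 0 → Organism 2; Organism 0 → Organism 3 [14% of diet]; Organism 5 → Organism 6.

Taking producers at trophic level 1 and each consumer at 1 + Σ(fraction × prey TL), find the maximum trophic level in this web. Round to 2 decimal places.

3.80

Organism 1: 1 + 1 = 2
Organism 2: 1 + 1 = 2
Organism 3: 1 + (0.14×1 + 0.4×2 + 0.46×2) = 2.86
Organism 4: 1 + 2 = 3
Organism 5: 1 + (0.2×1 + 0.8×2) = 2.8
Organism 6: 1 + 2.8 = 3.8
Organism 7: 1 + 2.8 = 3.8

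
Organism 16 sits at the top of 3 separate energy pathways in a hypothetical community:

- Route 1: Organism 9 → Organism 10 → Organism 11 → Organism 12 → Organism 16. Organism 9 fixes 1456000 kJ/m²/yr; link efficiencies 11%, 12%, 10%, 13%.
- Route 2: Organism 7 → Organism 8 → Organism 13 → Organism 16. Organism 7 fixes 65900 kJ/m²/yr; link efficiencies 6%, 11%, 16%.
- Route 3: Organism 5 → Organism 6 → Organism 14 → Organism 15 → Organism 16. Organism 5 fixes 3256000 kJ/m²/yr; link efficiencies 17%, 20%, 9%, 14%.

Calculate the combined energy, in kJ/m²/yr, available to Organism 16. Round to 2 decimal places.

Route 1: 1456000 × 0.11 × 0.12 × 0.1 × 0.13 = 249.8496 kJ/m²/yr
Route 2: 65900 × 0.06 × 0.11 × 0.16 = 69.5904 kJ/m²/yr
Route 3: 3256000 × 0.17 × 0.2 × 0.09 × 0.14 = 1394.8704 kJ/m²/yr
Total at Organism 16: 249.8496 + 69.5904 + 1394.8704 = 1714.3104 kJ/m²/yr

1714.31 kJ/m²/yr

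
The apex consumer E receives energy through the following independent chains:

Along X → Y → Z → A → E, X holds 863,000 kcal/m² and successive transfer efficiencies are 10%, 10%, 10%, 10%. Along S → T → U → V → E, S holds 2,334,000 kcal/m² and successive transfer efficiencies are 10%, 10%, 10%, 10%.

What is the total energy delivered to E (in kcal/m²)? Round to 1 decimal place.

Via X: 863000 × 0.1 × 0.1 × 0.1 × 0.1 = 86.3 kcal/m²
Via S: 2334000 × 0.1 × 0.1 × 0.1 × 0.1 = 233.4 kcal/m²
Total at E: 86.3 + 233.4 = 319.7 kcal/m²

319.7 kcal/m²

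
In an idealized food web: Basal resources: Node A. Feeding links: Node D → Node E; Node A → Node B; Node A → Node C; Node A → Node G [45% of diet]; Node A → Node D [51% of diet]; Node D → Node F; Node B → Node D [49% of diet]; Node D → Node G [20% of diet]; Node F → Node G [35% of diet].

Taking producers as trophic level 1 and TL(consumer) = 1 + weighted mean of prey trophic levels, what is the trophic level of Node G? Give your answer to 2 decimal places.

Node B: 1 + 1 = 2
Node C: 1 + 1 = 2
Node D: 1 + (0.51×1 + 0.49×2) = 2.49
Node E: 1 + 2.49 = 3.49
Node F: 1 + 2.49 = 3.49
Node G: 1 + (0.45×1 + 0.35×3.49 + 0.2×2.49) = 3.1695

3.17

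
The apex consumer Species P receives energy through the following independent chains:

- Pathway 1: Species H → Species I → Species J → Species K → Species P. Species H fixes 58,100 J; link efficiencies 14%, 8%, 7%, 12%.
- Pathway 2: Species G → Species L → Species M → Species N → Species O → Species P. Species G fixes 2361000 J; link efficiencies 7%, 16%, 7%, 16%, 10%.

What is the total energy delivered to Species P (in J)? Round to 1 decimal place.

35.1 J

Pathway 1: 58100 × 0.14 × 0.08 × 0.07 × 0.12 = 5.466048 J
Pathway 2: 2361000 × 0.07 × 0.16 × 0.07 × 0.16 × 0.1 = 29.616384 J
Total at Species P: 5.466048 + 29.616384 = 35.082432 J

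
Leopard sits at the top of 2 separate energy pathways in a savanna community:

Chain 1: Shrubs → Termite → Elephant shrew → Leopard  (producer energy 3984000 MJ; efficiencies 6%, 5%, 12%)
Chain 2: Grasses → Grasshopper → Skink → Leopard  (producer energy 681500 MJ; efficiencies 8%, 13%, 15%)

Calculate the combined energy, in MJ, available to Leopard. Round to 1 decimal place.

2497.4 MJ

Chain 1: 3984000 × 0.06 × 0.05 × 0.12 = 1434.24 MJ
Chain 2: 681500 × 0.08 × 0.13 × 0.15 = 1063.14 MJ
Total at Leopard: 1434.24 + 1063.14 = 2497.38 MJ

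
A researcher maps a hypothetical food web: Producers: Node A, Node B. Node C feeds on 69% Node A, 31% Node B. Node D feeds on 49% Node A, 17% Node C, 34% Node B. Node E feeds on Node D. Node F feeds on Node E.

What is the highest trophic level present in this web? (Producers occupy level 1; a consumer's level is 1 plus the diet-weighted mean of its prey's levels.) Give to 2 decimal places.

4.17

Node C: 1 + (0.69×1 + 0.31×1) = 2
Node D: 1 + (0.49×1 + 0.17×2 + 0.34×1) = 2.17
Node E: 1 + 2.17 = 3.17
Node F: 1 + 3.17 = 4.17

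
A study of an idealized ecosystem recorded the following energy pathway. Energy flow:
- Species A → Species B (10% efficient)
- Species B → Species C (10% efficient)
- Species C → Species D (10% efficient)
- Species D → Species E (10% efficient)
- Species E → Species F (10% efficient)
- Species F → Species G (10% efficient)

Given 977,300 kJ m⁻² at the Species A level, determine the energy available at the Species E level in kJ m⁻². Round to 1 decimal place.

97.7 kJ m⁻²

Species B: 977300 × 0.1 = 97730 kJ m⁻²
Species C: 97730 × 0.1 = 9773 kJ m⁻²
Species D: 9773 × 0.1 = 977.3 kJ m⁻²
Species E: 977.3 × 0.1 = 97.73 kJ m⁻²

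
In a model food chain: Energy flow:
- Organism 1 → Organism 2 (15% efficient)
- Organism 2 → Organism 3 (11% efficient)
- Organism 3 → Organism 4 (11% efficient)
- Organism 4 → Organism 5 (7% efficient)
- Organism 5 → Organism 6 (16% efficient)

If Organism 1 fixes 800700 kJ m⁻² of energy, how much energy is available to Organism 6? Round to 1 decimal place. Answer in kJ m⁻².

Organism 2: 800700 × 0.15 = 120105 kJ m⁻²
Organism 3: 120105 × 0.11 = 13211.55 kJ m⁻²
Organism 4: 13211.55 × 0.11 = 1453.2705 kJ m⁻²
Organism 5: 1453.2705 × 0.07 = 101.728935 kJ m⁻²
Organism 6: 101.728935 × 0.16 = 16.2766296 kJ m⁻²

16.3 kJ m⁻²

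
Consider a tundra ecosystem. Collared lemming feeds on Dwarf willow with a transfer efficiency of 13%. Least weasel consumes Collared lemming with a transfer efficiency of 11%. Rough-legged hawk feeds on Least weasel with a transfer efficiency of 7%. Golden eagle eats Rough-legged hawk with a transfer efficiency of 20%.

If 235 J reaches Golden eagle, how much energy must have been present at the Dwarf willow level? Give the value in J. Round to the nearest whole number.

Cumulative transfer efficiency: 0.13 × 0.11 × 0.07 × 0.2 = 0.0002002
Dwarf willow energy = 235 / 0.0002002 = 1173826 J

1173826 J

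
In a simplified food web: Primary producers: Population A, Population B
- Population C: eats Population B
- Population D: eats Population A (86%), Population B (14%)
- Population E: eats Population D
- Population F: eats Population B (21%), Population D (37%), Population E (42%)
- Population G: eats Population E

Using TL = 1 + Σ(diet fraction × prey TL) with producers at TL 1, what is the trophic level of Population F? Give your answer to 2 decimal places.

Population C: 1 + 1 = 2
Population D: 1 + (0.86×1 + 0.14×1) = 2
Population E: 1 + 2 = 3
Population F: 1 + (0.21×1 + 0.37×2 + 0.42×3) = 3.21
Population G: 1 + 3 = 4

3.21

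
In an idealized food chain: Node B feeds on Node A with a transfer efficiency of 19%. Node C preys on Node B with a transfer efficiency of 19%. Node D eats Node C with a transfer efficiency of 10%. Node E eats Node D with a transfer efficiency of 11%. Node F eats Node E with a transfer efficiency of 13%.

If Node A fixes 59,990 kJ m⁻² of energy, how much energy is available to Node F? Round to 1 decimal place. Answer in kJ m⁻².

Node B: 59990 × 0.19 = 11398.1 kJ m⁻²
Node C: 11398.1 × 0.19 = 2165.639 kJ m⁻²
Node D: 2165.639 × 0.1 = 216.5639 kJ m⁻²
Node E: 216.5639 × 0.11 = 23.822029 kJ m⁻²
Node F: 23.822029 × 0.13 = 3.09686377 kJ m⁻²

3.1 kJ m⁻²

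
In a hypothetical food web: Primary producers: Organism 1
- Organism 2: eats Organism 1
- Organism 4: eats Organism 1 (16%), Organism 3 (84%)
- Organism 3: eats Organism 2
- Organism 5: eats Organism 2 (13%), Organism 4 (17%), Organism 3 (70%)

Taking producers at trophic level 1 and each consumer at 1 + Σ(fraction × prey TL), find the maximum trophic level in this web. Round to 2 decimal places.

Organism 2: 1 + 1 = 2
Organism 3: 1 + 2 = 3
Organism 4: 1 + (0.16×1 + 0.84×3) = 3.68
Organism 5: 1 + (0.13×2 + 0.17×3.68 + 0.7×3) = 3.9856

3.99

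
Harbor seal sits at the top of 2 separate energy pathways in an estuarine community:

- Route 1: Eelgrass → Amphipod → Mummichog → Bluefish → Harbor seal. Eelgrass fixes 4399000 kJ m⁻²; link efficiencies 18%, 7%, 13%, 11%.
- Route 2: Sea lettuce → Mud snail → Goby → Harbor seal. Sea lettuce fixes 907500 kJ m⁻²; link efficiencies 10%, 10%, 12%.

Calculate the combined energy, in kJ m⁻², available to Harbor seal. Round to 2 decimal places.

Route 1: 4399000 × 0.18 × 0.07 × 0.13 × 0.11 = 792.61182 kJ m⁻²
Route 2: 907500 × 0.1 × 0.1 × 0.12 = 1089 kJ m⁻²
Total at Harbor seal: 792.61182 + 1089 = 1881.61182 kJ m⁻²

1881.61 kJ m⁻²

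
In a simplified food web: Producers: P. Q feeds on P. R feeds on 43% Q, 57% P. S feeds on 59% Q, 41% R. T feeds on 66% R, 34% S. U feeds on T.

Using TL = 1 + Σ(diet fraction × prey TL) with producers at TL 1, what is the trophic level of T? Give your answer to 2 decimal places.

3.68

Q: 1 + 1 = 2
R: 1 + (0.43×2 + 0.57×1) = 2.43
S: 1 + (0.59×2 + 0.41×2.43) = 3.1763
T: 1 + (0.66×2.43 + 0.34×3.1763) = 3.683742
U: 1 + 3.683742 = 4.683742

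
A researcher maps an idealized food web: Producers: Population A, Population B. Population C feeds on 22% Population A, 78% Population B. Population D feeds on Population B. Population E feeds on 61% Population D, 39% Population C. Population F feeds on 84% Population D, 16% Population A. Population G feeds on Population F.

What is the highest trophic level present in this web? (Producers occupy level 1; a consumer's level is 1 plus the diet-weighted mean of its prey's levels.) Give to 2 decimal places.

Population C: 1 + (0.22×1 + 0.78×1) = 2
Population D: 1 + 1 = 2
Population E: 1 + (0.61×2 + 0.39×2) = 3
Population F: 1 + (0.84×2 + 0.16×1) = 2.84
Population G: 1 + 2.84 = 3.84

3.84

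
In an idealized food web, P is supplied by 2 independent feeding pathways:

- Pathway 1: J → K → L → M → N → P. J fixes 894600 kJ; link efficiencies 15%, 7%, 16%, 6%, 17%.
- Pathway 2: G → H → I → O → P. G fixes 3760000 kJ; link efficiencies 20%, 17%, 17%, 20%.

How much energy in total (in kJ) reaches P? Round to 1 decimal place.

Pathway 1: 894600 × 0.15 × 0.07 × 0.16 × 0.06 × 0.17 = 15.3298656 kJ
Pathway 2: 3760000 × 0.2 × 0.17 × 0.17 × 0.2 = 4346.56 kJ
Total at P: 15.3298656 + 4346.56 = 4361.8898656 kJ

4361.9 kJ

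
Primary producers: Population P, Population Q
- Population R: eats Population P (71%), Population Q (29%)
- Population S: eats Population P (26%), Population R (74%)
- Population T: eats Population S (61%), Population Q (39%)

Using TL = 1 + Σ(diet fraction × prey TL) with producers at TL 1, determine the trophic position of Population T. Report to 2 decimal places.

3.06

Population R: 1 + (0.71×1 + 0.29×1) = 2
Population S: 1 + (0.26×1 + 0.74×2) = 2.74
Population T: 1 + (0.61×2.74 + 0.39×1) = 3.0614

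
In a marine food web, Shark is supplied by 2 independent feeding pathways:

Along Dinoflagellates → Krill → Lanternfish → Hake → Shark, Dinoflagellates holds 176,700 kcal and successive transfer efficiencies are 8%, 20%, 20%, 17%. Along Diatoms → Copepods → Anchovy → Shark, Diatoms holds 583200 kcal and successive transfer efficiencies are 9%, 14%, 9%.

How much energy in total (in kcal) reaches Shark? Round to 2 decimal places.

757.47 kcal

Via Dinoflagellates: 176700 × 0.08 × 0.2 × 0.2 × 0.17 = 96.1248 kcal
Via Diatoms: 583200 × 0.09 × 0.14 × 0.09 = 661.3488 kcal
Total at Shark: 96.1248 + 661.3488 = 757.4736 kcal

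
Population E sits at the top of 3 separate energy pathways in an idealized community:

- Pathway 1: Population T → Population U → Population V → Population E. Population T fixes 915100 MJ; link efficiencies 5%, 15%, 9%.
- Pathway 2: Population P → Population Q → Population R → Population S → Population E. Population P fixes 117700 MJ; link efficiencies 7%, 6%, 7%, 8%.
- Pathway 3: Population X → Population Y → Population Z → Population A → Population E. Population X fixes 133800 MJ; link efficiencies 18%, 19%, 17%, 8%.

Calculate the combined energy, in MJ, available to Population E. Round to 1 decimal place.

682.7 MJ

Pathway 1: 915100 × 0.05 × 0.15 × 0.09 = 617.6925 MJ
Pathway 2: 117700 × 0.07 × 0.06 × 0.07 × 0.08 = 2.768304 MJ
Pathway 3: 133800 × 0.18 × 0.19 × 0.17 × 0.08 = 62.233056 MJ
Total at Population E: 617.6925 + 2.768304 + 62.233056 = 682.69386 MJ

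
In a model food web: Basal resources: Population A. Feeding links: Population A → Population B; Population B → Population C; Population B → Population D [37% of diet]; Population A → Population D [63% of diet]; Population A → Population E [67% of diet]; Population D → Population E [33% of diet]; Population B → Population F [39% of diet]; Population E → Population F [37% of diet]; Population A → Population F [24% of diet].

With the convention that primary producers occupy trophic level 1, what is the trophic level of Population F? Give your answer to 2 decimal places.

2.93

Population B: 1 + 1 = 2
Population C: 1 + 2 = 3
Population D: 1 + (0.37×2 + 0.63×1) = 2.37
Population E: 1 + (0.67×1 + 0.33×2.37) = 2.4521
Population F: 1 + (0.39×2 + 0.37×2.4521 + 0.24×1) = 2.927277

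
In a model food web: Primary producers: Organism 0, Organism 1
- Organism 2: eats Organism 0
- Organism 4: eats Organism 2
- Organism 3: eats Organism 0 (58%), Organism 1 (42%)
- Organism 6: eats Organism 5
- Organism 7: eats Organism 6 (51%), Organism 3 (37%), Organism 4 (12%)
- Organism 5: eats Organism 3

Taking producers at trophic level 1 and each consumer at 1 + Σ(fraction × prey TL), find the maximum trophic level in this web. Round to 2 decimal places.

Organism 2: 1 + 1 = 2
Organism 3: 1 + (0.58×1 + 0.42×1) = 2
Organism 4: 1 + 2 = 3
Organism 5: 1 + 2 = 3
Organism 6: 1 + 3 = 4
Organism 7: 1 + (0.51×4 + 0.37×2 + 0.12×3) = 4.14

4.14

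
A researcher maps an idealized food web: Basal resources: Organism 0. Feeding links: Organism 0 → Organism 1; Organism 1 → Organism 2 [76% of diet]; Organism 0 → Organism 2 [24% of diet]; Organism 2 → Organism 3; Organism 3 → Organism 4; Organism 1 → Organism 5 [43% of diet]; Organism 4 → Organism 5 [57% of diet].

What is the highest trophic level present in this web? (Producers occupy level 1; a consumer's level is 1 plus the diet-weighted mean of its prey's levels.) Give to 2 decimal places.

Organism 1: 1 + 1 = 2
Organism 2: 1 + (0.76×2 + 0.24×1) = 2.76
Organism 3: 1 + 2.76 = 3.76
Organism 4: 1 + 3.76 = 4.76
Organism 5: 1 + (0.43×2 + 0.57×4.76) = 4.5732

4.76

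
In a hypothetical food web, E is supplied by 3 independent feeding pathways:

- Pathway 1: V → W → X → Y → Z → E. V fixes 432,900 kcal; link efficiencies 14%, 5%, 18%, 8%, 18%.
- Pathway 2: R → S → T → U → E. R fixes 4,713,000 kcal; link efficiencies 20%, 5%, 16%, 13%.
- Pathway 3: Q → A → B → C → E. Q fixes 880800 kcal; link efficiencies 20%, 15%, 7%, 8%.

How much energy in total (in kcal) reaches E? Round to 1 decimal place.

Pathway 1: 432900 × 0.14 × 0.05 × 0.18 × 0.08 × 0.18 = 7.8545376 kcal
Pathway 2: 4713000 × 0.2 × 0.05 × 0.16 × 0.13 = 980.304 kcal
Pathway 3: 880800 × 0.2 × 0.15 × 0.07 × 0.08 = 147.9744 kcal
Total at E: 7.8545376 + 980.304 + 147.9744 = 1136.1329376 kcal

1136.1 kcal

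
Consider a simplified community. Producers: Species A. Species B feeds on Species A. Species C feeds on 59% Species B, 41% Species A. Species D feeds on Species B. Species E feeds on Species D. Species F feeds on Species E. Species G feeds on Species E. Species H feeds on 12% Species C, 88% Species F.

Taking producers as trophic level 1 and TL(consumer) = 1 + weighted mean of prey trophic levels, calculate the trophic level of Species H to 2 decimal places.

5.71

Species B: 1 + 1 = 2
Species C: 1 + (0.59×2 + 0.41×1) = 2.59
Species D: 1 + 2 = 3
Species E: 1 + 3 = 4
Species F: 1 + 4 = 5
Species G: 1 + 4 = 5
Species H: 1 + (0.12×2.59 + 0.88×5) = 5.7108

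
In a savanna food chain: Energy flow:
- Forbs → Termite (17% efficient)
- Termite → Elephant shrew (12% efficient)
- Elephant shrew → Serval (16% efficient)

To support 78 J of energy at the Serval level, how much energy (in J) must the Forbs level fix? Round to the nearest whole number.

Cumulative transfer efficiency: 0.17 × 0.12 × 0.16 = 0.003264
Forbs energy = 78 / 0.003264 = 23897 J

23897 J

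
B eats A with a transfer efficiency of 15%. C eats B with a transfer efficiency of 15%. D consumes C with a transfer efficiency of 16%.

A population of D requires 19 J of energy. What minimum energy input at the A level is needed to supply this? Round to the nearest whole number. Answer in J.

5278 J

Cumulative transfer efficiency: 0.15 × 0.15 × 0.16 = 0.0036
A energy = 19 / 0.0036 = 5278 J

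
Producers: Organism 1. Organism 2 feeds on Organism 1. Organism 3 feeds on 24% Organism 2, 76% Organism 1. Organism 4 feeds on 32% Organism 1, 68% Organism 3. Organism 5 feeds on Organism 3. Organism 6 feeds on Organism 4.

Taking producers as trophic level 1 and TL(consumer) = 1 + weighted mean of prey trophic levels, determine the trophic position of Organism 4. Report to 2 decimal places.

2.84

Organism 2: 1 + 1 = 2
Organism 3: 1 + (0.24×2 + 0.76×1) = 2.24
Organism 4: 1 + (0.32×1 + 0.68×2.24) = 2.8432
Organism 5: 1 + 2.24 = 3.24
Organism 6: 1 + 2.8432 = 3.8432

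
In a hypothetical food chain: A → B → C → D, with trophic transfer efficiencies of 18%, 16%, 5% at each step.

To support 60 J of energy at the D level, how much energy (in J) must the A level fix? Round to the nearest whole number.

Cumulative transfer efficiency: 0.18 × 0.16 × 0.05 = 0.00144
A energy = 60 / 0.00144 = 41667 J

41667 J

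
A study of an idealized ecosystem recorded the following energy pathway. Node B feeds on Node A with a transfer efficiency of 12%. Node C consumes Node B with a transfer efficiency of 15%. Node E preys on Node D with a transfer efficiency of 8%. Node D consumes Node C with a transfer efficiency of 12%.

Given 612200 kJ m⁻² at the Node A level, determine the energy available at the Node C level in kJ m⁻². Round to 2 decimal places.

11019.60 kJ m⁻²

Node B: 612200 × 0.12 = 73464 kJ m⁻²
Node C: 73464 × 0.15 = 11019.6 kJ m⁻²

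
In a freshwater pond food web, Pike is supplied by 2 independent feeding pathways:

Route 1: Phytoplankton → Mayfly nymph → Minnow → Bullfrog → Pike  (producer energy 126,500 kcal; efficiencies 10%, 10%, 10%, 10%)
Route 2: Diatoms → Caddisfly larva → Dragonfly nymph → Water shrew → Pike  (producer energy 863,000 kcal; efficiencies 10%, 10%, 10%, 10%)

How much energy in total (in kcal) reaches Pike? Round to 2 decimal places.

98.95 kcal

Route 1: 126500 × 0.1 × 0.1 × 0.1 × 0.1 = 12.65 kcal
Route 2: 863000 × 0.1 × 0.1 × 0.1 × 0.1 = 86.3 kcal
Total at Pike: 12.65 + 86.3 = 98.95 kcal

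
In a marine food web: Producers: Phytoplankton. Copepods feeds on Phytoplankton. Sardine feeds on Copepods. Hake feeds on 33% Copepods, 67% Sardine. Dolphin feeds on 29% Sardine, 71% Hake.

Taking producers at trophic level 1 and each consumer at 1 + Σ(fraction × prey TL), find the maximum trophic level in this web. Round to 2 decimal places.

Copepods: 1 + 1 = 2
Sardine: 1 + 2 = 3
Hake: 1 + (0.33×2 + 0.67×3) = 3.67
Dolphin: 1 + (0.29×3 + 0.71×3.67) = 4.4757

4.48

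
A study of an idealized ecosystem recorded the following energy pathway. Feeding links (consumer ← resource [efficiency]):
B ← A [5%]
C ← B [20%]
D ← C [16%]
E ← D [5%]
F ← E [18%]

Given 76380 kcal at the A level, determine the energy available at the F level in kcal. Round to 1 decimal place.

B: 76380 × 0.05 = 3819 kcal
C: 3819 × 0.2 = 763.8 kcal
D: 763.8 × 0.16 = 122.208 kcal
E: 122.208 × 0.05 = 6.1104 kcal
F: 6.1104 × 0.18 = 1.099872 kcal

1.1 kcal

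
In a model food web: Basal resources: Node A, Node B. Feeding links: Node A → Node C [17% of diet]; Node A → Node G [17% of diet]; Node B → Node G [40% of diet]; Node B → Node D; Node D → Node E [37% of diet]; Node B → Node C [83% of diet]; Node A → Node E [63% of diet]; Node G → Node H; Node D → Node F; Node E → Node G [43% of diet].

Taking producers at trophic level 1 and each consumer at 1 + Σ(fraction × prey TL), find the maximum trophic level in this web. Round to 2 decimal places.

3.59

Node C: 1 + (0.17×1 + 0.83×1) = 2
Node D: 1 + 1 = 2
Node E: 1 + (0.37×2 + 0.63×1) = 2.37
Node F: 1 + 2 = 3
Node G: 1 + (0.43×2.37 + 0.4×1 + 0.17×1) = 2.5891
Node H: 1 + 2.5891 = 3.5891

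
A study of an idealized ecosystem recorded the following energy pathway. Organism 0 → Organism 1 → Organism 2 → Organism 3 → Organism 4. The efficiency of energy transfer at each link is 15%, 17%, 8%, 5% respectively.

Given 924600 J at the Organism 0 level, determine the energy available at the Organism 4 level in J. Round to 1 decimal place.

Organism 1: 924600 × 0.15 = 138690 J
Organism 2: 138690 × 0.17 = 23577.3 J
Organism 3: 23577.3 × 0.08 = 1886.184 J
Organism 4: 1886.184 × 0.05 = 94.3092 J

94.3 J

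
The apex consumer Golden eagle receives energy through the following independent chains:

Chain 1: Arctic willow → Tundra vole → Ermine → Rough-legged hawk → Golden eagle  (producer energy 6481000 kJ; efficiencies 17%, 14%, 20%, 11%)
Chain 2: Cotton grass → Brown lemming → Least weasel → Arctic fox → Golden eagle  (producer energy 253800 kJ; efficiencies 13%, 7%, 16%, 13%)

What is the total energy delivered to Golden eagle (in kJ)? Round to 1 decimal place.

3441.5 kJ

Chain 1: 6481000 × 0.17 × 0.14 × 0.2 × 0.11 = 3393.4516 kJ
Chain 2: 253800 × 0.13 × 0.07 × 0.16 × 0.13 = 48.039264 kJ
Total at Golden eagle: 3393.4516 + 48.039264 = 3441.490864 kJ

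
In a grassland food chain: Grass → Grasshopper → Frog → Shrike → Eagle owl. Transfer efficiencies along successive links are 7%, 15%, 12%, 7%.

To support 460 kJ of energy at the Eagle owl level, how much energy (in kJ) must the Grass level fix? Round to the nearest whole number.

Cumulative transfer efficiency: 0.07 × 0.15 × 0.12 × 0.07 = 0.0000882
Grass energy = 460 / 0.0000882 = 5215420 kJ

5215420 kJ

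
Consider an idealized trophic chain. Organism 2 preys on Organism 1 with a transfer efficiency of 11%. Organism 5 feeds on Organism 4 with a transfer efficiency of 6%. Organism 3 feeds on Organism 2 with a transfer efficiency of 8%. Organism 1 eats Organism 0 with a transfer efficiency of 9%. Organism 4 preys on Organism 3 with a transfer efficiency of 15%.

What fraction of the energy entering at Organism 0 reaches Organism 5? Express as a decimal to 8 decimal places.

0.00000713

Product of link efficiencies: 0.09 × 0.11 × 0.08 × 0.15 × 0.06 = 0.000007128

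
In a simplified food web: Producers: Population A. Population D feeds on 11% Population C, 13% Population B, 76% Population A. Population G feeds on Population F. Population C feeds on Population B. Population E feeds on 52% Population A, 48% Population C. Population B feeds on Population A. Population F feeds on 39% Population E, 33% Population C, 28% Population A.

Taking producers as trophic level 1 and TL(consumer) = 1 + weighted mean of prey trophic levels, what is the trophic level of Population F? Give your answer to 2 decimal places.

3.42

Population B: 1 + 1 = 2
Population C: 1 + 2 = 3
Population D: 1 + (0.11×3 + 0.13×2 + 0.76×1) = 2.35
Population E: 1 + (0.52×1 + 0.48×3) = 2.96
Population F: 1 + (0.39×2.96 + 0.33×3 + 0.28×1) = 3.4244
Population G: 1 + 3.4244 = 4.4244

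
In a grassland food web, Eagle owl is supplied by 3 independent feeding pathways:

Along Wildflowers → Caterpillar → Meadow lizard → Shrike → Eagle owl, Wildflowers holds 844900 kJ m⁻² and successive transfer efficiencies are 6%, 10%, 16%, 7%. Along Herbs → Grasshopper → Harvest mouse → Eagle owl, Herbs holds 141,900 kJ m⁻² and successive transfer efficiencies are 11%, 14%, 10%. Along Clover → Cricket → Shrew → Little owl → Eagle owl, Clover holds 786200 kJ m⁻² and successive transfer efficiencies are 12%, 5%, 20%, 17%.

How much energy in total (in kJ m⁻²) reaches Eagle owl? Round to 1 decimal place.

435.7 kJ m⁻²

Via Wildflowers: 844900 × 0.06 × 0.1 × 0.16 × 0.07 = 56.77728 kJ m⁻²
Via Herbs: 141900 × 0.11 × 0.14 × 0.1 = 218.526 kJ m⁻²
Via Clover: 786200 × 0.12 × 0.05 × 0.2 × 0.17 = 160.3848 kJ m⁻²
Total at Eagle owl: 56.77728 + 218.526 + 160.3848 = 435.68808 kJ m⁻²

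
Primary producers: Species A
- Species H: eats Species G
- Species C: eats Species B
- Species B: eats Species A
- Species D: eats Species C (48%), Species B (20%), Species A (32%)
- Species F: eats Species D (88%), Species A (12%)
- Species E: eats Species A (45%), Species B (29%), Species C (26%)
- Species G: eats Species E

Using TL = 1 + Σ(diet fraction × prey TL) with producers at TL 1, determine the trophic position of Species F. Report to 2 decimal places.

3.90

Species B: 1 + 1 = 2
Species C: 1 + 2 = 3
Species D: 1 + (0.48×3 + 0.2×2 + 0.32×1) = 3.16
Species E: 1 + (0.45×1 + 0.29×2 + 0.26×3) = 2.81
Species F: 1 + (0.88×3.16 + 0.12×1) = 3.9008
Species G: 1 + 2.81 = 3.81
Species H: 1 + 3.81 = 4.81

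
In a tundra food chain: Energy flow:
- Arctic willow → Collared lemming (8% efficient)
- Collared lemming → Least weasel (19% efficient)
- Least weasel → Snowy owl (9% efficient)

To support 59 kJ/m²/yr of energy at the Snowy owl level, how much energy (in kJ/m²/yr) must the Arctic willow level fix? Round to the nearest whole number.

Cumulative transfer efficiency: 0.08 × 0.19 × 0.09 = 0.001368
Arctic willow energy = 59 / 0.001368 = 43129 kJ/m²/yr

43129 kJ/m²/yr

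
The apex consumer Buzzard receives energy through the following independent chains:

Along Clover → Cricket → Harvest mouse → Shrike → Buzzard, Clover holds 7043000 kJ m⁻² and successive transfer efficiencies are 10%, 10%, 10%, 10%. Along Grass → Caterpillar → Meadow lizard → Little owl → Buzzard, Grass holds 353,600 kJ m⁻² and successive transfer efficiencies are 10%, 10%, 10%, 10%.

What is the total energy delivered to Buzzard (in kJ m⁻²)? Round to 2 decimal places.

739.66 kJ m⁻²

Via Clover: 7043000 × 0.1 × 0.1 × 0.1 × 0.1 = 704.3 kJ m⁻²
Via Grass: 353600 × 0.1 × 0.1 × 0.1 × 0.1 = 35.36 kJ m⁻²
Total at Buzzard: 704.3 + 35.36 = 739.66 kJ m⁻²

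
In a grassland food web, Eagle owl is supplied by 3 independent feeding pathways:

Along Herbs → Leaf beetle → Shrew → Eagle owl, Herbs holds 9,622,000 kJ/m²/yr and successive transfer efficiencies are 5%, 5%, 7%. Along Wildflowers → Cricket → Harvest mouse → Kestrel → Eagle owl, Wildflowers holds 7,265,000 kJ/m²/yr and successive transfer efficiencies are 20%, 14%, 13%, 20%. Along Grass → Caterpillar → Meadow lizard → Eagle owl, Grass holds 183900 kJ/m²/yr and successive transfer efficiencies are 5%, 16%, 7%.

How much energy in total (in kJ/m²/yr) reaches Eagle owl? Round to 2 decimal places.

Via Herbs: 9622000 × 0.05 × 0.05 × 0.07 = 1683.85 kJ/m²/yr
Via Wildflowers: 7265000 × 0.2 × 0.14 × 0.13 × 0.2 = 5288.92 kJ/m²/yr
Via Grass: 183900 × 0.05 × 0.16 × 0.07 = 102.984 kJ/m²/yr
Total at Eagle owl: 1683.85 + 5288.92 + 102.984 = 7075.754 kJ/m²/yr

7075.75 kJ/m²/yr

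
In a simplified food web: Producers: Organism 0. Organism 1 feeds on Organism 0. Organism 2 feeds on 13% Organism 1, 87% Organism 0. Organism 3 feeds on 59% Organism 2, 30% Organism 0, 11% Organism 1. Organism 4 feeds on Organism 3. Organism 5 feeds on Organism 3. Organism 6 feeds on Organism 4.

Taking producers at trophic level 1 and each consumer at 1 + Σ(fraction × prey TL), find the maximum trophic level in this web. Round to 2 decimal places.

Organism 1: 1 + 1 = 2
Organism 2: 1 + (0.13×2 + 0.87×1) = 2.13
Organism 3: 1 + (0.59×2.13 + 0.3×1 + 0.11×2) = 2.7767
Organism 4: 1 + 2.7767 = 3.7767
Organism 5: 1 + 2.7767 = 3.7767
Organism 6: 1 + 3.7767 = 4.7767

4.78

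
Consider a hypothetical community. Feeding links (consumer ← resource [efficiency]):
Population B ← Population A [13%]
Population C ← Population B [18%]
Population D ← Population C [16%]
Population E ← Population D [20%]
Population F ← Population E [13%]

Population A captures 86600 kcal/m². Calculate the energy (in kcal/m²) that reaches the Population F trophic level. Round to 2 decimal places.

8.43 kcal/m²

Population B: 86600 × 0.13 = 11258 kcal/m²
Population C: 11258 × 0.18 = 2026.44 kcal/m²
Population D: 2026.44 × 0.16 = 324.2304 kcal/m²
Population E: 324.2304 × 0.2 = 64.84608 kcal/m²
Population F: 64.84608 × 0.13 = 8.4299904 kcal/m²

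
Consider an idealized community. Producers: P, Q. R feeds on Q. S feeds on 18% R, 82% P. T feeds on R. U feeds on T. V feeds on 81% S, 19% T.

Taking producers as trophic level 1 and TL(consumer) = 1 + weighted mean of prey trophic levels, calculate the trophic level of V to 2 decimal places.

R: 1 + 1 = 2
S: 1 + (0.18×2 + 0.82×1) = 2.18
T: 1 + 2 = 3
U: 1 + 3 = 4
V: 1 + (0.81×2.18 + 0.19×3) = 3.3358

3.34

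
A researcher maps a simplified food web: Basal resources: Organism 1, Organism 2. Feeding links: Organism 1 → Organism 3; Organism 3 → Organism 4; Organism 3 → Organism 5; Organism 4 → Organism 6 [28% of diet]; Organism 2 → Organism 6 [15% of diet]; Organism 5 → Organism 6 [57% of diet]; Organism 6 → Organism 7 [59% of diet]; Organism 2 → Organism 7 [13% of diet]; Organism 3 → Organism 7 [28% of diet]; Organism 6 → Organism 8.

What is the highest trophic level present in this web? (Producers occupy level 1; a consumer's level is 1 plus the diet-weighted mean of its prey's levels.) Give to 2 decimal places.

Organism 3: 1 + 1 = 2
Organism 4: 1 + 2 = 3
Organism 5: 1 + 2 = 3
Organism 6: 1 + (0.28×3 + 0.15×1 + 0.57×3) = 3.7
Organism 7: 1 + (0.59×3.7 + 0.13×1 + 0.28×2) = 3.873
Organism 8: 1 + 3.7 = 4.7

4.70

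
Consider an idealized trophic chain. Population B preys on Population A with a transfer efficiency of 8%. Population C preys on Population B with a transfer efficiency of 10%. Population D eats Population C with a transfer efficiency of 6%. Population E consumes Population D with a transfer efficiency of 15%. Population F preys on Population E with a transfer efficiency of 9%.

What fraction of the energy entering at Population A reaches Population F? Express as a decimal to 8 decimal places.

0.00000648

Product of link efficiencies: 0.08 × 0.1 × 0.06 × 0.15 × 0.09 = 0.00000648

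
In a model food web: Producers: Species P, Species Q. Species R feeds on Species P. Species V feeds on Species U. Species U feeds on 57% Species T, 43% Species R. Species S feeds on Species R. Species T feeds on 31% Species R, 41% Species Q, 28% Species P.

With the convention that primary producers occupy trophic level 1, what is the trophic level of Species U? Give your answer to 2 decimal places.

Species R: 1 + 1 = 2
Species S: 1 + 2 = 3
Species T: 1 + (0.31×2 + 0.41×1 + 0.28×1) = 2.31
Species U: 1 + (0.57×2.31 + 0.43×2) = 3.1767
Species V: 1 + 3.1767 = 4.1767

3.18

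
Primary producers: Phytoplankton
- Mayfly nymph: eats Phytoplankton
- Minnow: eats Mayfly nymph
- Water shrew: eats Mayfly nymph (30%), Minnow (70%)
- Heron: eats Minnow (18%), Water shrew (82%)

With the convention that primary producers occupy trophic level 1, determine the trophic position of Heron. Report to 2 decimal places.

Mayfly nymph: 1 + 1 = 2
Minnow: 1 + 2 = 3
Water shrew: 1 + (0.3×2 + 0.7×3) = 3.7
Heron: 1 + (0.18×3 + 0.82×3.7) = 4.574

4.57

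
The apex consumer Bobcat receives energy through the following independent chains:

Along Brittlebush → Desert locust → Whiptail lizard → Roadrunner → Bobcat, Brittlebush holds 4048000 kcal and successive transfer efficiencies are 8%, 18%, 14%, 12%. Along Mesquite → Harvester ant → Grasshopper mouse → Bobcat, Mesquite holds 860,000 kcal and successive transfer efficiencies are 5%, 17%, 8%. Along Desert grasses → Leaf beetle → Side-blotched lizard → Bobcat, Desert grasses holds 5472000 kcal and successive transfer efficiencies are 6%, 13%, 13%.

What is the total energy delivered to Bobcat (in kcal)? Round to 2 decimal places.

Via Brittlebush: 4048000 × 0.08 × 0.18 × 0.14 × 0.12 = 979.29216 kcal
Via Mesquite: 860000 × 0.05 × 0.17 × 0.08 = 584.8 kcal
Via Desert grasses: 5472000 × 0.06 × 0.13 × 0.13 = 5548.608 kcal
Total at Bobcat: 979.29216 + 584.8 + 5548.608 = 7112.70016 kcal

7112.70 kcal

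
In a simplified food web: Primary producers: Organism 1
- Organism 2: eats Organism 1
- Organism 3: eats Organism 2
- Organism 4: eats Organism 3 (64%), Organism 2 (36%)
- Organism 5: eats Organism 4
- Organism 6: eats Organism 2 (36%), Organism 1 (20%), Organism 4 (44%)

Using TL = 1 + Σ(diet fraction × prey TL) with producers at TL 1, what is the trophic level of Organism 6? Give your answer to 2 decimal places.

3.52

Organism 2: 1 + 1 = 2
Organism 3: 1 + 2 = 3
Organism 4: 1 + (0.64×3 + 0.36×2) = 3.64
Organism 5: 1 + 3.64 = 4.64
Organism 6: 1 + (0.36×2 + 0.2×1 + 0.44×3.64) = 3.5216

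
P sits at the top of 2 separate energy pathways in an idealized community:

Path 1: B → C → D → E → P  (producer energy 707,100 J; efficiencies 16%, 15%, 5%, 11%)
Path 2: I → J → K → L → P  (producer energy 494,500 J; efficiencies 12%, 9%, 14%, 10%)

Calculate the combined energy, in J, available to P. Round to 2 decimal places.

168.11 J

Path 1: 707100 × 0.16 × 0.15 × 0.05 × 0.11 = 93.3372 J
Path 2: 494500 × 0.12 × 0.09 × 0.14 × 0.1 = 74.7684 J
Total at P: 93.3372 + 74.7684 = 168.1056 J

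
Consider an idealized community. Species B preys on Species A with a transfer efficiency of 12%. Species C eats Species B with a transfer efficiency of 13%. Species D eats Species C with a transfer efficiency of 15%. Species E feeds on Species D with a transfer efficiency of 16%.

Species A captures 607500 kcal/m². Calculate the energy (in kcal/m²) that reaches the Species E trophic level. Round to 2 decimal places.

Species B: 607500 × 0.12 = 72900 kcal/m²
Species C: 72900 × 0.13 = 9477 kcal/m²
Species D: 9477 × 0.15 = 1421.55 kcal/m²
Species E: 1421.55 × 0.16 = 227.448 kcal/m²

227.45 kcal/m²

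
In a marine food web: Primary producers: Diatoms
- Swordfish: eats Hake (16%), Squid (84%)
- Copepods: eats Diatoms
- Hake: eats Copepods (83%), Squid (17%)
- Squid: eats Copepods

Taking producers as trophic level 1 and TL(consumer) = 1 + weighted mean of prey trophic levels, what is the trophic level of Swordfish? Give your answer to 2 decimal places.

4.03

Copepods: 1 + 1 = 2
Squid: 1 + 2 = 3
Hake: 1 + (0.83×2 + 0.17×3) = 3.17
Swordfish: 1 + (0.16×3.17 + 0.84×3) = 4.0272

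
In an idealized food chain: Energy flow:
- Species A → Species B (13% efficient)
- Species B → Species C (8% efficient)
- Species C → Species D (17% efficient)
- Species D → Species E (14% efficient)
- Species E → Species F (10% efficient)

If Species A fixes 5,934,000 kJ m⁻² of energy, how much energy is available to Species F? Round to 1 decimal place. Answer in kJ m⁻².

Species B: 5934000 × 0.13 = 771420 kJ m⁻²
Species C: 771420 × 0.08 = 61713.6 kJ m⁻²
Species D: 61713.6 × 0.17 = 10491.312 kJ m⁻²
Species E: 10491.312 × 0.14 = 1468.78368 kJ m⁻²
Species F: 1468.78368 × 0.1 = 146.878368 kJ m⁻²

146.9 kJ m⁻²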